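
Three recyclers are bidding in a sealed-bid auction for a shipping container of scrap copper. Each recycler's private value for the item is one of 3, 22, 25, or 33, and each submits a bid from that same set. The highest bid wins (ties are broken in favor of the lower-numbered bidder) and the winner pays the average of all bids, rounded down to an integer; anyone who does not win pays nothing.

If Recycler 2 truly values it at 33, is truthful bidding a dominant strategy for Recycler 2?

Consider the case where Recycler 1 bids 3 and Recycler 3 bids 3.
Truthful bid 33: wins, pays 13, utility 33 - 13 = 20.
Bid 22 instead: wins, pays 9, utility 33 - 9 = 24.
Since 24 > 20, bidding 22 is strictly better here, so truthful bidding is not dominant.

No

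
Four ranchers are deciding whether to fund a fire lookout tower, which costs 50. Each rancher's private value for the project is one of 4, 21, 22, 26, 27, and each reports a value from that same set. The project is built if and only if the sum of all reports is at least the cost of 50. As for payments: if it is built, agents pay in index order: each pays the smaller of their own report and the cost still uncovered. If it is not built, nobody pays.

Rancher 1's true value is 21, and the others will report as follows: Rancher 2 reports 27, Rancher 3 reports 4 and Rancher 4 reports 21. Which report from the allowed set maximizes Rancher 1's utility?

4

Report 4: project built, pays 4, utility 21 - 4 = 17.
Report 21: project built, pays 21, utility 21 - 21 = 0.
Report 22: project built, pays 22, utility 21 - 22 = -1.
Report 26: project built, pays 26, utility 21 - 26 = -5.
Report 27: project built, pays 27, utility 21 - 27 = -6.
The best choice is 4 with utility 17.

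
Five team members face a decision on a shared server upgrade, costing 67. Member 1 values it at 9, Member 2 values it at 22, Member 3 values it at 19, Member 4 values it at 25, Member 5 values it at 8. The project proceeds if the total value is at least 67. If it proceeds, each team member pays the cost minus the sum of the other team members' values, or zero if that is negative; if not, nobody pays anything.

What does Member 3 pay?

Total value 83 ≥ cost 67, so the project is built.
The other team members' values sum to 64.
Cost minus that sum is 67 - 64 = 3.

3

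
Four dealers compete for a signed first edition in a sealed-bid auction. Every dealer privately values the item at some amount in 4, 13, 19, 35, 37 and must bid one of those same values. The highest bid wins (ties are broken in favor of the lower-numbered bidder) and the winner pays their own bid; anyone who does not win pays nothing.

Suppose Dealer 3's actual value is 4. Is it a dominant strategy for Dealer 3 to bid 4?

Yes

Check each profile of the others' bids and compare truth against every alternative bid.
Others bid (4, 4, 4): truth gives 0, best alternative gives -9.
Others bid (4, 4, 13): truth gives 0, best alternative gives -9.
Others bid (4, 4, 19): truth gives 0, best alternative gives 0.
Others bid (4, 4, 35): truth gives 0, best alternative gives 0.
Others bid (4, 4, 37): truth gives 0, best alternative gives 0.
Others bid (4, 13, 4): truth gives 0, best alternative gives 0.
(Remaining 119 profiles checked similarly; truth is weakly best in each.)
In every case the truthful bid is at least as good as any alternative, so it is a dominant strategy.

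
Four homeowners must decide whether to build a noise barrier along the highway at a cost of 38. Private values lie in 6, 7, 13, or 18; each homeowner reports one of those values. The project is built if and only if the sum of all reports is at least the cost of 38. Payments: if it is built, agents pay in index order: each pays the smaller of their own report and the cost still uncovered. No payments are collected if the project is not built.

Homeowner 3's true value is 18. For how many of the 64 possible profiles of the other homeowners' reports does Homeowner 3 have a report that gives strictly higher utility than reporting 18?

Others report (6, 6, 13): truth gives 0; report 13 gives 5 > 0. Violating.
Others report (6, 6, 18): truth gives 0; report 13 gives 5 > 0. Violating.
Others report (6, 7, 13): truth gives 0; report 13 gives 5 > 0. Violating.
Others report (6, 7, 18): truth gives 0; report 7 gives 11 > 0. Violating.
Others report (6, 6, 6): truth gives 0; no alternative beats it.
Others report (6, 6, 7): truth gives 0; no alternative beats it.
(Checking all 64 profiles: 52 have a profitable deviation, 12 do not.)

52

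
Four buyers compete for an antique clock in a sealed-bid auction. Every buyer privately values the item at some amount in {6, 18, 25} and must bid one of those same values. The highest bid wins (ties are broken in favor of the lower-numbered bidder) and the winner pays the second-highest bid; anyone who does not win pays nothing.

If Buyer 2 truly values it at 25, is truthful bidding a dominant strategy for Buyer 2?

Check each profile of the others' bids and compare truth against every alternative bid.
Others bid (18, 6, 6): truth gives 7, best alternative gives 0.
Others bid (18, 6, 18): truth gives 7, best alternative gives 0.
Others bid (18, 18, 6): truth gives 7, best alternative gives 0.
Others bid (18, 18, 18): truth gives 7, best alternative gives 0.
Others bid (6, 6, 6): truth gives 19, best alternative gives 19.
Others bid (6, 6, 18): truth gives 7, best alternative gives 7.
(Remaining 21 profiles checked similarly; truth is weakly best in each.)
In every case the truthful bid is at least as good as any alternative, so it is a dominant strategy.

Yes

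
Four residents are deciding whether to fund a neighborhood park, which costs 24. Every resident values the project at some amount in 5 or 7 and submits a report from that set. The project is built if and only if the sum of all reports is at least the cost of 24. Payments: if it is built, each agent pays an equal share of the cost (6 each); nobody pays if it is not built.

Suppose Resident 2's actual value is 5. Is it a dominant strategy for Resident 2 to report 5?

Yes

Check each profile of the others' reports and compare truth against every alternative report.
Others report (5, 5, 7): truth gives 0, best alternative gives -1.
Others report (5, 7, 5): truth gives 0, best alternative gives -1.
Others report (7, 5, 5): truth gives 0, best alternative gives -1.
Others report (5, 7, 7): truth gives -1, best alternative gives -1.
Others report (7, 5, 7): truth gives -1, best alternative gives -1.
Others report (7, 7, 5): truth gives -1, best alternative gives -1.
(Remaining 2 profiles checked similarly; truth is weakly best in each.)
In every case the truthful report is at least as good as any alternative, so it is a dominant strategy.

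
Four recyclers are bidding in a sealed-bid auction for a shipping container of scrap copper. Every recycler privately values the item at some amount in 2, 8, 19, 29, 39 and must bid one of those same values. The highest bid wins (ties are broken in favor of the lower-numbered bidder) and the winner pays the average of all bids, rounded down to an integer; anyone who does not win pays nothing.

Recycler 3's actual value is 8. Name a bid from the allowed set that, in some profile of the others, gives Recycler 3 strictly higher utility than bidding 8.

Suppose Recycler 1 bids 2, Recycler 2 bids 8 and Recycler 4 bids 2.
Bid 8: loses, pays 0, utility 0.
Bid 19: wins, pays 7, utility 8 - 7 = 1.
So bidding 19 beats truth here (1 > 0).

19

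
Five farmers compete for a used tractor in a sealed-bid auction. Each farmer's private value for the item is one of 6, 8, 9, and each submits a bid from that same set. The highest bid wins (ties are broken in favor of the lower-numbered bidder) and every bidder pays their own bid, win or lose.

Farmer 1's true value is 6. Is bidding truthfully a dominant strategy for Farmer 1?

No

Consider the case where Farmer 2 bids 6, Farmer 3 bids 6, Farmer 4 bids 6 and Farmer 5 bids 8.
Truthful bid 6: loses but pays 6, utility -6.
Bid 8 instead: wins, pays 8, utility 6 - 8 = -2.
Since -2 > -6, bidding 8 is strictly better here, so truthful bidding is not dominant.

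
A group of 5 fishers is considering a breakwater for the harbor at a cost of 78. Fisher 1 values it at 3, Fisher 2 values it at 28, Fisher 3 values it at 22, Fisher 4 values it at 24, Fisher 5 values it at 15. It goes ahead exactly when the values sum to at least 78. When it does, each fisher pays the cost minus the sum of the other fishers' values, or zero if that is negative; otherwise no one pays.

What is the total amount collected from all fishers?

33

Total value 92 ≥ cost 78, so it is built.
Fisher 1: others sum to 89; max(0, 78 - 89) = 0.
Fisher 2: others sum to 64; max(0, 78 - 64) = 14.
Fisher 3: others sum to 70; max(0, 78 - 70) = 8.
Fisher 4: others sum to 68; max(0, 78 - 68) = 10.
Fisher 5: others sum to 77; max(0, 78 - 77) = 1.
Total collected = 0 + 14 + 8 + 10 + 1 = 33.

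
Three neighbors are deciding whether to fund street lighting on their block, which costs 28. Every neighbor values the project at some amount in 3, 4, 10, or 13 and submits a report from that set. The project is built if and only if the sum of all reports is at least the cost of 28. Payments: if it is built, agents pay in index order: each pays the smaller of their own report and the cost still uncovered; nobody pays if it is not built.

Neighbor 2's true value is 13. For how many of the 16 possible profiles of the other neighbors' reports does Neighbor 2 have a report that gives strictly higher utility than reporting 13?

4

Others report (10, 10): truth gives 0; report 10 gives 3 > 0. Violating.
Others report (10, 13): truth gives 0; report 10 gives 3 > 0. Violating.
Others report (13, 10): truth gives 0; report 10 gives 3 > 0. Violating.
Others report (13, 13): truth gives 0; report 3 gives 10 > 0. Violating.
Others report (3, 3): truth gives 0; no alternative beats it.
Others report (3, 4): truth gives 0; no alternative beats it.
(Checking all 16 profiles: 4 have a profitable deviation, 12 do not.)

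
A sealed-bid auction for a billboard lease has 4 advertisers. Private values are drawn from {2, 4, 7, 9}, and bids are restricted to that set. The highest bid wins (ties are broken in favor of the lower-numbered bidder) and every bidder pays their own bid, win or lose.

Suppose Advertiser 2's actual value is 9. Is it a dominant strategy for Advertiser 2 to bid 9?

Consider the case where Advertiser 1 bids 2, Advertiser 3 bids 2 and Advertiser 4 bids 2.
Truthful bid 9: wins, pays 9, utility 9 - 9 = 0.
Bid 4 instead: wins, pays 4, utility 9 - 4 = 5.
Since 5 > 0, bidding 4 is strictly better here, so truthful bidding is not dominant.

No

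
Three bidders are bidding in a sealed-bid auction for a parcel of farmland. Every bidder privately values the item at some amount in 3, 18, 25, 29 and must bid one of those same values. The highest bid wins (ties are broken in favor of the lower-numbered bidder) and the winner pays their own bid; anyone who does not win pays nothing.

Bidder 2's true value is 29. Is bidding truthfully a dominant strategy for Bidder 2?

No

Consider the case where Bidder 1 bids 3 and Bidder 3 bids 3.
Truthful bid 29: wins, pays 29, utility 29 - 29 = 0.
Bid 18 instead: wins, pays 18, utility 29 - 18 = 11.
Since 11 > 0, bidding 18 is strictly better here, so truthful bidding is not dominant.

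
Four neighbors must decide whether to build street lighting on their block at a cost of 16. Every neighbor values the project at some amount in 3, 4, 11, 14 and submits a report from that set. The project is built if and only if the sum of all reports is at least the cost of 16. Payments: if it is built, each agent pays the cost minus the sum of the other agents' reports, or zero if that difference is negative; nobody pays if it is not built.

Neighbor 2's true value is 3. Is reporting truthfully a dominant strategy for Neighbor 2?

Check each profile of the others' reports and compare truth against every alternative report.
Others report (4, 4, 4): truth gives 0, best alternative gives -1.
Others report (3, 3, 11): truth gives 3, best alternative gives 3.
Others report (3, 3, 14): truth gives 3, best alternative gives 3.
Others report (3, 4, 11): truth gives 3, best alternative gives 3.
Others report (3, 4, 14): truth gives 3, best alternative gives 3.
Others report (3, 11, 3): truth gives 3, best alternative gives 3.
(Remaining 58 profiles checked similarly; truth is weakly best in each.)
In every case the truthful report is at least as good as any alternative, so it is a dominant strategy.

Yes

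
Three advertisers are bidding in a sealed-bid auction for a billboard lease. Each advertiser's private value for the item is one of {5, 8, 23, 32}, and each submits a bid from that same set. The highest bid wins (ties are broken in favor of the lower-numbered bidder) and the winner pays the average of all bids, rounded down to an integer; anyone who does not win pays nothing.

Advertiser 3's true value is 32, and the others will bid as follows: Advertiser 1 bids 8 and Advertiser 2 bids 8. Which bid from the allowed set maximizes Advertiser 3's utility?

23

Bid 5: loses, pays 0, utility 0.
Bid 8: loses, pays 0, utility 0.
Bid 23: wins, pays 13, utility 32 - 13 = 19.
Bid 32: wins, pays 16, utility 32 - 16 = 16.
The best choice is 23 with utility 19.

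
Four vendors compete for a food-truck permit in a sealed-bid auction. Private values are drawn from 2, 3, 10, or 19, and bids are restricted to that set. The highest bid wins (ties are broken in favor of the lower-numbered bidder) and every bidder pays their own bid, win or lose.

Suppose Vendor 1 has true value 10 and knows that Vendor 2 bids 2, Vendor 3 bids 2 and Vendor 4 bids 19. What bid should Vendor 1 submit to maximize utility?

Bid 2: loses but pays 2, utility -2.
Bid 3: loses but pays 3, utility -3.
Bid 10: loses but pays 10, utility -10.
Bid 19: wins, pays 19, utility 10 - 19 = -9.
The best choice is 2 with utility -2.

2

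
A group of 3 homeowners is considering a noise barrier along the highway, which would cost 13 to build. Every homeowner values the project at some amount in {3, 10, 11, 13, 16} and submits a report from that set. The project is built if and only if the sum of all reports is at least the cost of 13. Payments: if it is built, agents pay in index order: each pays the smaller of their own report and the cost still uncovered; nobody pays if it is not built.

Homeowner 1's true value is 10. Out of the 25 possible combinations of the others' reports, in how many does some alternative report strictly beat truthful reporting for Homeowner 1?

24

Others report (3, 10): truth gives 0; report 3 gives 7 > 0. Violating.
Others report (3, 11): truth gives 0; report 3 gives 7 > 0. Violating.
Others report (3, 13): truth gives 0; report 3 gives 7 > 0. Violating.
Others report (3, 16): truth gives 0; report 3 gives 7 > 0. Violating.
Others report (3, 3): truth gives 0; no alternative beats it.
(Checking all 25 profiles: 24 have a profitable deviation, 1 does not.)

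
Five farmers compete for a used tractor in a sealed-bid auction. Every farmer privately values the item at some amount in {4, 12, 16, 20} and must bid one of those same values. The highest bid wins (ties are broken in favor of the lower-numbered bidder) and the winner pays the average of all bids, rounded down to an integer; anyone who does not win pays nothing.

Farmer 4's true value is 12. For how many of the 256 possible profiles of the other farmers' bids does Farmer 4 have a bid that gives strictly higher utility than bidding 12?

Others bid (4, 4, 4, 16): truth gives 0; bid 16 gives 4 > 0. Violating.
Others bid (4, 4, 4, 20): truth gives 0; bid 20 gives 2 > 0. Violating.
Others bid (4, 4, 12, 4): truth gives 0; bid 16 gives 4 > 0. Violating.
Others bid (4, 4, 12, 12): truth gives 0; bid 16 gives 3 > 0. Violating.
Others bid (4, 4, 4, 4): truth gives 7; no alternative beats it.
Others bid (4, 4, 4, 12): truth gives 5; no alternative beats it.
(Checking all 256 profiles: 30 have a profitable deviation, 226 do not.)

30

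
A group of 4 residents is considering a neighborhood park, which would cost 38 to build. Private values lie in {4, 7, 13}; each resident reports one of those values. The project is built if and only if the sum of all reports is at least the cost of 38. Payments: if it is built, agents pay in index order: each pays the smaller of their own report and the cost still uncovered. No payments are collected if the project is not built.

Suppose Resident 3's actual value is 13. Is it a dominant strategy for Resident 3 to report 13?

Consider the case where Resident 1 reports 7, Resident 2 reports 13 and Resident 4 reports 13.
Truthful report 13: project built, pays 13, utility 13 - 13 = 0.
Report 7 instead: project built, pays 7, utility 13 - 7 = 6.
Since 6 > 0, reporting 7 is strictly better here, so truthful reporting is not dominant.

No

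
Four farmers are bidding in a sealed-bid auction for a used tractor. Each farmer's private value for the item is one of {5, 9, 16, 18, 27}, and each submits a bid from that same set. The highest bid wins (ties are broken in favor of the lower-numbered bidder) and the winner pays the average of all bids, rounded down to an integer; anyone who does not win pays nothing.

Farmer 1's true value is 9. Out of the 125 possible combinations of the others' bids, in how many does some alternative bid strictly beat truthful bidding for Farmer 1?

1

Others bid (5, 5, 5): truth gives 3; bid 5 gives 4 > 3. Violating.
Others bid (5, 5, 9): truth gives 2; no alternative beats it.
Others bid (5, 5, 16): truth gives 0; no alternative beats it.
(Checking all 125 profiles: 1 has a profitable deviation, 124 do not.)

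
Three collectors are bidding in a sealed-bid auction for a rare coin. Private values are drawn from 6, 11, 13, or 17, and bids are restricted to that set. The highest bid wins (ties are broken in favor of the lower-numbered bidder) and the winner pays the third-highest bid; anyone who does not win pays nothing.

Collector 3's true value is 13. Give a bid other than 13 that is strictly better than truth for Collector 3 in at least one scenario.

Suppose Collector 1 bids 6 and Collector 2 bids 13.
Bid 13: loses, pays 0, utility 0.
Bid 17: wins, pays 6, utility 13 - 6 = 7.
So bidding 17 beats truth here (7 > 0).

17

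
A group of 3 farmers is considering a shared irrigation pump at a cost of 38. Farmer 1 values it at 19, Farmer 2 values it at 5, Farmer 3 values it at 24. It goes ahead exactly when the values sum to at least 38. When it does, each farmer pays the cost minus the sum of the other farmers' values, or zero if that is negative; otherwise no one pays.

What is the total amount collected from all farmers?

Total value 48 ≥ cost 38, so it is built.
Farmer 1: others sum to 29; max(0, 38 - 29) = 9.
Farmer 2: others sum to 43; max(0, 38 - 43) = 0.
Farmer 3: others sum to 24; max(0, 38 - 24) = 14.
Total collected = 9 + 0 + 14 = 23.

23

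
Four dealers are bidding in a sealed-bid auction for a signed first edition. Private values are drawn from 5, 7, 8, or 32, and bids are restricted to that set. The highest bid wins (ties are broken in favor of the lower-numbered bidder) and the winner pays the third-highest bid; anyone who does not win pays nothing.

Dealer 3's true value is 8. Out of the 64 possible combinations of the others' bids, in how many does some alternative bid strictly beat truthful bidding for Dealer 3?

Others bid (5, 5, 32): truth gives 0; bid 32 gives 3 > 0. Violating.
Others bid (5, 7, 32): truth gives 0; bid 32 gives 1 > 0. Violating.
Others bid (5, 8, 5): truth gives 0; bid 32 gives 3 > 0. Violating.
Others bid (5, 8, 7): truth gives 0; bid 32 gives 1 > 0. Violating.
Others bid (5, 5, 5): truth gives 3; no alternative beats it.
Others bid (5, 5, 7): truth gives 3; no alternative beats it.
(Checking all 64 profiles: 12 have a profitable deviation, 52 do not.)

12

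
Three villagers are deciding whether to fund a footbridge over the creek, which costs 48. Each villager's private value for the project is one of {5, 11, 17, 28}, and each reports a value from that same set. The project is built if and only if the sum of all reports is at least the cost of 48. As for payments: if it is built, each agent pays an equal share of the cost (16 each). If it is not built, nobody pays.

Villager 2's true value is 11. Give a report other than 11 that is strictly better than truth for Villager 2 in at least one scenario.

5

Suppose Villager 1 reports 11 and Villager 3 reports 28.
Report 11: project built, pays 16, utility 11 - 16 = -5.
Report 5: project not built, utility 0.
So reporting 5 beats truth here (0 > -5).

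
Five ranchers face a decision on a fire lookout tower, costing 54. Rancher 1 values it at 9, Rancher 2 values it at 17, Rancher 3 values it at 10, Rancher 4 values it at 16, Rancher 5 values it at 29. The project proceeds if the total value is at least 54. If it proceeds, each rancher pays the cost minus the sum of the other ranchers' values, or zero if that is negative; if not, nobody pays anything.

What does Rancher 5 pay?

2

Total value 81 ≥ cost 54, so the project is built.
The other ranchers' values sum to 52.
Cost minus that sum is 54 - 52 = 2.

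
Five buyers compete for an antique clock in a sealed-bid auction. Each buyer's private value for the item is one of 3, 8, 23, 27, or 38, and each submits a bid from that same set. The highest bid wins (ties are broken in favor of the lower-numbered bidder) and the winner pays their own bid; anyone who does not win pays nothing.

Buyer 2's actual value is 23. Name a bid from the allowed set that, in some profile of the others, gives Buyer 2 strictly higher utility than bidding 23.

8

Suppose Buyer 1 bids 3, Buyer 3 bids 3, Buyer 4 bids 3 and Buyer 5 bids 3.
Bid 23: wins, pays 23, utility 23 - 23 = 0.
Bid 8: wins, pays 8, utility 23 - 8 = 15.
So bidding 8 beats truth here (15 > 0).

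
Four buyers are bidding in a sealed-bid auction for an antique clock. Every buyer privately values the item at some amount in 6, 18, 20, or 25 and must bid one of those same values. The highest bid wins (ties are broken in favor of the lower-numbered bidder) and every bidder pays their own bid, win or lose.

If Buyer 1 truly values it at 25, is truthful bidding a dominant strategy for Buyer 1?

Consider the case where Buyer 2 bids 6, Buyer 3 bids 6 and Buyer 4 bids 6.
Truthful bid 25: wins, pays 25, utility 25 - 25 = 0.
Bid 6 instead: wins, pays 6, utility 25 - 6 = 19.
Since 19 > 0, bidding 6 is strictly better here, so truthful bidding is not dominant.

No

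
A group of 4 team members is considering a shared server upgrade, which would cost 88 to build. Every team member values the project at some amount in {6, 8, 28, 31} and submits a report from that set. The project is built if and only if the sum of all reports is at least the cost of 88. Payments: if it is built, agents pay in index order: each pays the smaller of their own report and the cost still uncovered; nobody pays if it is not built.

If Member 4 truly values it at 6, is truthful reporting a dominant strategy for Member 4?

Check each profile of the others' reports and compare truth against every alternative report.
Others report (28, 31, 31): truth gives 6, best alternative gives 6.
Others report (31, 28, 31): truth gives 6, best alternative gives 6.
Others report (31, 31, 28): truth gives 6, best alternative gives 6.
Others report (31, 31, 31): truth gives 6, best alternative gives 6.
Others report (28, 28, 31): truth gives 5, best alternative gives 5.
Others report (28, 31, 28): truth gives 5, best alternative gives 5.
(Remaining 58 profiles checked similarly; truth is weakly best in each.)
In every case the truthful report is at least as good as any alternative, so it is a dominant strategy.

Yes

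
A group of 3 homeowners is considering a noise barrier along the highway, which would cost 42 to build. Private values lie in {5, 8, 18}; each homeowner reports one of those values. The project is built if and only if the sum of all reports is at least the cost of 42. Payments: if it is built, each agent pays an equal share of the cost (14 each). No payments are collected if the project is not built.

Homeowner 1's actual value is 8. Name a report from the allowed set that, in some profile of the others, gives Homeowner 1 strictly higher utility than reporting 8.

Suppose Homeowner 2 reports 18 and Homeowner 3 reports 18.
Report 8: project built, pays 14, utility 8 - 14 = -6.
Report 5: project not built, utility 0.
So reporting 5 beats truth here (0 > -6).

5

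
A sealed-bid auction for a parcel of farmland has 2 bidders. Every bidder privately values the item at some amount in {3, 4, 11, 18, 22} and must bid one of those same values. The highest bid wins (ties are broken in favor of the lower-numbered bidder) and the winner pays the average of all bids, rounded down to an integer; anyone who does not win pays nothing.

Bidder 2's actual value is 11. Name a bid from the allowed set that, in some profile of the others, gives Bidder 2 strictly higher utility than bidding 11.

Suppose Bidder 1 bids 3.
Bid 11: wins, pays 7, utility 11 - 7 = 4.
Bid 4: wins, pays 3, utility 11 - 3 = 8.
So bidding 4 beats truth here (8 > 4).

4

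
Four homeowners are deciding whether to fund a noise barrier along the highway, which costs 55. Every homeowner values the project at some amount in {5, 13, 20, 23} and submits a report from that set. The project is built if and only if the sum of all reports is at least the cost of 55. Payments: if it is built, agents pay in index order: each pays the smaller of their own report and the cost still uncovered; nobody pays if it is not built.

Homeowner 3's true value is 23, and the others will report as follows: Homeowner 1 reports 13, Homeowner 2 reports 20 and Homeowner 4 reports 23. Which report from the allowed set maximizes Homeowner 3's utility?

5

Report 5: project built, pays 5, utility 23 - 5 = 18.
Report 13: project built, pays 13, utility 23 - 13 = 10.
Report 20: project built, pays 20, utility 23 - 20 = 3.
Report 23: project built, pays 22, utility 23 - 22 = 1.
The best choice is 5 with utility 18.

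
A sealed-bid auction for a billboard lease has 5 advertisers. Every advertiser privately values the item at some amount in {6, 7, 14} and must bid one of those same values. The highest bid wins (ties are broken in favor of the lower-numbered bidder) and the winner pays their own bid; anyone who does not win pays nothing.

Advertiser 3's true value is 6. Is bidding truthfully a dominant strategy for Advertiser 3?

Check each profile of the others' bids and compare truth against every alternative bid.
Others bid (6, 6, 6, 6): truth gives 0, best alternative gives -1.
Others bid (6, 6, 6, 7): truth gives 0, best alternative gives -1.
Others bid (6, 6, 7, 6): truth gives 0, best alternative gives -1.
Others bid (6, 6, 7, 7): truth gives 0, best alternative gives -1.
Others bid (6, 6, 6, 14): truth gives 0, best alternative gives 0.
Others bid (6, 6, 7, 14): truth gives 0, best alternative gives 0.
(Remaining 75 profiles checked similarly; truth is weakly best in each.)
In every case the truthful bid is at least as good as any alternative, so it is a dominant strategy.

Yes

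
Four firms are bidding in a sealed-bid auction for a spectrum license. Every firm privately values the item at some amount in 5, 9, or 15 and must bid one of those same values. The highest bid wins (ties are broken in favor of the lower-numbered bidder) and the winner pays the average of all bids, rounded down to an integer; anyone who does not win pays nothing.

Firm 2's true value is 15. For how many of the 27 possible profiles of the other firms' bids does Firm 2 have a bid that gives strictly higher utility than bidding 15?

Others bid (5, 5, 5): truth gives 8; bid 9 gives 9 > 8. Violating.
Others bid (5, 5, 9): truth gives 7; bid 9 gives 8 > 7. Violating.
Others bid (5, 9, 5): truth gives 7; bid 9 gives 8 > 7. Violating.
Others bid (5, 9, 9): truth gives 6; bid 9 gives 7 > 6. Violating.
Others bid (5, 5, 15): truth gives 5; no alternative beats it.
Others bid (5, 9, 15): truth gives 4; no alternative beats it.
(Checking all 27 profiles: 4 have a profitable deviation, 23 do not.)

4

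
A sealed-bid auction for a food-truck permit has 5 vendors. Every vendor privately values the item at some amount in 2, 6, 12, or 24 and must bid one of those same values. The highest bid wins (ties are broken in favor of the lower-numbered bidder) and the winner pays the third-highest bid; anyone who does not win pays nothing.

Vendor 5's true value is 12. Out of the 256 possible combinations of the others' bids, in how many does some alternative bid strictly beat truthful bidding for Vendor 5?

32

Others bid (2, 2, 2, 12): truth gives 0; bid 24 gives 10 > 0. Violating.
Others bid (2, 2, 6, 12): truth gives 0; bid 24 gives 6 > 0. Violating.
Others bid (2, 2, 12, 2): truth gives 0; bid 24 gives 10 > 0. Violating.
Others bid (2, 2, 12, 6): truth gives 0; bid 24 gives 6 > 0. Violating.
Others bid (2, 2, 2, 2): truth gives 10; no alternative beats it.
Others bid (2, 2, 2, 6): truth gives 10; no alternative beats it.
(Checking all 256 profiles: 32 have a profitable deviation, 224 do not.)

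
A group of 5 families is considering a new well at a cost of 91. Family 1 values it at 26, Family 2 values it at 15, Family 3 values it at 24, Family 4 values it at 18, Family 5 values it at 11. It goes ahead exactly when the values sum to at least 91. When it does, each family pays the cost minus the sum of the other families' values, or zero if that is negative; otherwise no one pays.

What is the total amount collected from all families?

79

Total value 94 ≥ cost 91, so it is built.
Family 1: others sum to 68; max(0, 91 - 68) = 23.
Family 2: others sum to 79; max(0, 91 - 79) = 12.
Family 3: others sum to 70; max(0, 91 - 70) = 21.
Family 4: others sum to 76; max(0, 91 - 76) = 15.
Family 5: others sum to 83; max(0, 91 - 83) = 8.
Total collected = 23 + 12 + 21 + 15 + 8 = 79.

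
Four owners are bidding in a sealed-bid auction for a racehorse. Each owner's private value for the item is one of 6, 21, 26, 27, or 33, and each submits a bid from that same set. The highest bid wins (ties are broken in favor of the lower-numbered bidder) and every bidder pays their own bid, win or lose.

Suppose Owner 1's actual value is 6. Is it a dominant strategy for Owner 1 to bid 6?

Check each profile of the others' bids and compare truth against every alternative bid.
Others bid (6, 6, 6): truth gives 0, best alternative gives -15.
Others bid (6, 6, 27): truth gives -6, best alternative gives -21.
Others bid (6, 6, 33): truth gives -6, best alternative gives -21.
Others bid (6, 21, 27): truth gives -6, best alternative gives -21.
Others bid (6, 21, 33): truth gives -6, best alternative gives -21.
Others bid (6, 26, 27): truth gives -6, best alternative gives -21.
(Remaining 119 profiles checked similarly; truth is weakly best in each.)
In every case the truthful bid is at least as good as any alternative, so it is a dominant strategy.

Yes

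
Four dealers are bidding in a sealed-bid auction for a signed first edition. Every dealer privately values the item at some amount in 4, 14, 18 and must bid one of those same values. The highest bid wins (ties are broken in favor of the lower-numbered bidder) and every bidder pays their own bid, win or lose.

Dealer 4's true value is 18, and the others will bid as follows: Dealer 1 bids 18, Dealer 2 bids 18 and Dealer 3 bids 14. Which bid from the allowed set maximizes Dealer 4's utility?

4

Bid 4: loses but pays 4, utility -4.
Bid 14: loses but pays 14, utility -14.
Bid 18: loses but pays 18, utility -18.
The best choice is 4 with utility -4.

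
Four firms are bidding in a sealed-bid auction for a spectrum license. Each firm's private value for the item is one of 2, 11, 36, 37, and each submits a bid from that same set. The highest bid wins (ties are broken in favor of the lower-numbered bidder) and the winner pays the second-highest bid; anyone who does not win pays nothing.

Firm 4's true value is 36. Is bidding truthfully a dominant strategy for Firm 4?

Yes

Check each profile of the others' bids and compare truth against every alternative bid.
Others bid (2, 2, 2): truth gives 34, best alternative gives 34.
Others bid (2, 2, 11): truth gives 25, best alternative gives 25.
Others bid (2, 11, 2): truth gives 25, best alternative gives 25.
Others bid (2, 11, 11): truth gives 25, best alternative gives 25.
Others bid (11, 2, 2): truth gives 25, best alternative gives 25.
Others bid (11, 2, 11): truth gives 25, best alternative gives 25.
(Remaining 58 profiles checked similarly; truth is weakly best in each.)
In every case the truthful bid is at least as good as any alternative, so it is a dominant strategy.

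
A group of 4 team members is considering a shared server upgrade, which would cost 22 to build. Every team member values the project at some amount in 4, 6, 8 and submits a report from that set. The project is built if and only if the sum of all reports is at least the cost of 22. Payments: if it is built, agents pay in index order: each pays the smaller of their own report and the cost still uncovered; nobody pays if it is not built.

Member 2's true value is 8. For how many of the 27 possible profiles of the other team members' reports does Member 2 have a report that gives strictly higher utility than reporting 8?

23

Others report (4, 4, 8): truth gives 0; report 6 gives 2 > 0. Violating.
Others report (4, 6, 6): truth gives 0; report 6 gives 2 > 0. Violating.
Others report (4, 6, 8): truth gives 0; report 4 gives 4 > 0. Violating.
Others report (4, 8, 4): truth gives 0; report 6 gives 2 > 0. Violating.
Others report (4, 4, 4): truth gives 0; no alternative beats it.
Others report (4, 4, 6): truth gives 0; no alternative beats it.
(Checking all 27 profiles: 23 have a profitable deviation, 4 do not.)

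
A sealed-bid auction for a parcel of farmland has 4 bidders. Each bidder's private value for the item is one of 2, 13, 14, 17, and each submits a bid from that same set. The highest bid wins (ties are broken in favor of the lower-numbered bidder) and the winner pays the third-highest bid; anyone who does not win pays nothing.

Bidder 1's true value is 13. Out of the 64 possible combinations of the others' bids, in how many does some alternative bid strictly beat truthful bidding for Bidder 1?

6

Others bid (2, 2, 14): truth gives 0; bid 14 gives 11 > 0. Violating.
Others bid (2, 2, 17): truth gives 0; bid 17 gives 11 > 0. Violating.
Others bid (2, 14, 2): truth gives 0; bid 14 gives 11 > 0. Violating.
Others bid (2, 17, 2): truth gives 0; bid 17 gives 11 > 0. Violating.
Others bid (2, 2, 2): truth gives 11; no alternative beats it.
Others bid (2, 2, 13): truth gives 11; no alternative beats it.
(Checking all 64 profiles: 6 have a profitable deviation, 58 do not.)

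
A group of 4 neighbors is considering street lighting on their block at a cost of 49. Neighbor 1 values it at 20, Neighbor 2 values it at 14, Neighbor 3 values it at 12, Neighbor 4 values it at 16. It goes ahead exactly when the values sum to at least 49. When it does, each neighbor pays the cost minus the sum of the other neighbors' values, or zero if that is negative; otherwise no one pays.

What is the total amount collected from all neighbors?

Total value 62 ≥ cost 49, so it is built.
Neighbor 1: others sum to 42; max(0, 49 - 42) = 7.
Neighbor 2: others sum to 48; max(0, 49 - 48) = 1.
Neighbor 3: others sum to 50; max(0, 49 - 50) = 0.
Neighbor 4: others sum to 46; max(0, 49 - 46) = 3.
Total collected = 7 + 1 + 0 + 3 = 11.

11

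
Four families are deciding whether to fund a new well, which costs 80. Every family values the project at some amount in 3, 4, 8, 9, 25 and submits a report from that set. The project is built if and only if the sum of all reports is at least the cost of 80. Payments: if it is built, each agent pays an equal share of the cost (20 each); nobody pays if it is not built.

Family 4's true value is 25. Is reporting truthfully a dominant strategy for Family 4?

Yes

Check each profile of the others' reports and compare truth against every alternative report.
Others report (8, 25, 25): truth gives 5, best alternative gives 0.
Others report (9, 25, 25): truth gives 5, best alternative gives 0.
Others report (25, 8, 25): truth gives 5, best alternative gives 0.
Others report (25, 9, 25): truth gives 5, best alternative gives 0.
Others report (25, 25, 8): truth gives 5, best alternative gives 0.
Others report (25, 25, 9): truth gives 5, best alternative gives 0.
(Remaining 119 profiles checked similarly; truth is weakly best in each.)
In every case the truthful report is at least as good as any alternative, so it is a dominant strategy.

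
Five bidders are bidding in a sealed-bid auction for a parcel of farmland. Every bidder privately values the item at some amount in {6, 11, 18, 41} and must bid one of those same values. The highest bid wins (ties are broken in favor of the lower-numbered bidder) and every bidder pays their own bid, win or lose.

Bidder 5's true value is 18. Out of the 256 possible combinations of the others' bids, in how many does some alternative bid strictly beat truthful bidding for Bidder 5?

Others bid (6, 6, 6, 6): truth gives 0; bid 11 gives 7 > 0. Violating.
Others bid (6, 6, 6, 18): truth gives -18; bid 6 gives -6 > -18. Violating.
Others bid (6, 6, 6, 41): truth gives -18; bid 6 gives -6 > -18. Violating.
Others bid (6, 6, 11, 18): truth gives -18; bid 6 gives -6 > -18. Violating.
Others bid (6, 6, 6, 11): truth gives 0; no alternative beats it.
Others bid (6, 6, 11, 6): truth gives 0; no alternative beats it.
(Checking all 256 profiles: 241 have a profitable deviation, 15 do not.)

241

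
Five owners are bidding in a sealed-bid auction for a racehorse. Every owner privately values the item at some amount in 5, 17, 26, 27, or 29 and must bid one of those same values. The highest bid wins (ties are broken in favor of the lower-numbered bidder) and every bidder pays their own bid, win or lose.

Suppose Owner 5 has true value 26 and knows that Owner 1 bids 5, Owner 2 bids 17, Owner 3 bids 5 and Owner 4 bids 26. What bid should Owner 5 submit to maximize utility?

27

Bid 5: loses but pays 5, utility -5.
Bid 17: loses but pays 17, utility -17.
Bid 26: loses but pays 26, utility -26.
Bid 27: wins, pays 27, utility 26 - 27 = -1.
Bid 29: wins, pays 29, utility 26 - 29 = -3.
The best choice is 27 with utility -1.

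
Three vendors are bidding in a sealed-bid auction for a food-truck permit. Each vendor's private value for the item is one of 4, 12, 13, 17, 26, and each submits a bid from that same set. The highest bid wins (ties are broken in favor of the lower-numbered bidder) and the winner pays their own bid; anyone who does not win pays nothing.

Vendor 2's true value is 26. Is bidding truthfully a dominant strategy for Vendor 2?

Consider the case where Vendor 1 bids 4 and Vendor 3 bids 4.
Truthful bid 26: wins, pays 26, utility 26 - 26 = 0.
Bid 12 instead: wins, pays 12, utility 26 - 12 = 14.
Since 14 > 0, bidding 12 is strictly better here, so truthful bidding is not dominant.

No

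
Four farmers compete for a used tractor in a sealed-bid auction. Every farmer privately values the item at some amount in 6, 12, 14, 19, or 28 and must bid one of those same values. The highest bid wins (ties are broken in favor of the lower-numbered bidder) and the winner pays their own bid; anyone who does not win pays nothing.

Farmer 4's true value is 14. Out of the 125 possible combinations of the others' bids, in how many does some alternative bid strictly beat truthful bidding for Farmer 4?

Others bid (6, 6, 6): truth gives 0; bid 12 gives 2 > 0. Violating.
Others bid (6, 6, 12): truth gives 0; no alternative beats it.
Others bid (6, 6, 14): truth gives 0; no alternative beats it.
(Checking all 125 profiles: 1 has a profitable deviation, 124 do not.)

1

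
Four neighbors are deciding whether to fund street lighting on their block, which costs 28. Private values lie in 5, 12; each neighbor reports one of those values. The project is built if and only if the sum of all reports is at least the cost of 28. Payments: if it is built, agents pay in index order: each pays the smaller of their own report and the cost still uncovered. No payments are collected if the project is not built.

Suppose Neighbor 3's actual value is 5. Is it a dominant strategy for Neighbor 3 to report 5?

Yes

Check each profile of the others' reports and compare truth against every alternative report.
Others report (5, 5, 12): truth gives 0, best alternative gives -7.
Others report (5, 12, 5): truth gives 0, best alternative gives -6.
Others report (5, 12, 12): truth gives 0, best alternative gives -6.
Others report (12, 5, 5): truth gives 0, best alternative gives -6.
Others report (12, 5, 12): truth gives 0, best alternative gives -6.
Others report (12, 12, 5): truth gives 1, best alternative gives 1.
(Remaining 2 profiles checked similarly; truth is weakly best in each.)
In every case the truthful report is at least as good as any alternative, so it is a dominant strategy.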